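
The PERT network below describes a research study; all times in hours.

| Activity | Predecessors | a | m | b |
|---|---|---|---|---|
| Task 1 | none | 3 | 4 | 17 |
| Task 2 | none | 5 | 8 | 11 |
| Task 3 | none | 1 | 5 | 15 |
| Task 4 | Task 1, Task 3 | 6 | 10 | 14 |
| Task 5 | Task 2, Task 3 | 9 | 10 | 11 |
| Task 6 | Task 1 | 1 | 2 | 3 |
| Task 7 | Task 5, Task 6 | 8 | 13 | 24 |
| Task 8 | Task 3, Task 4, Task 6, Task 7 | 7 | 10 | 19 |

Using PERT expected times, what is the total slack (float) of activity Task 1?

te_Task 1 = (3 + 4·4 + 17)/6 = 36/6 = 6
te_Task 2 = (5 + 4·8 + 11)/6 = 48/6 = 8
te_Task 3 = (1 + 4·5 + 15)/6 = 36/6 = 6
te_Task 4 = (6 + 4·10 + 14)/6 = 60/6 = 10
te_Task 5 = (9 + 4·10 + 11)/6 = 60/6 = 10
te_Task 6 = (1 + 4·2 + 3)/6 = 12/6 = 2
te_Task 7 = (8 + 4·13 + 24)/6 = 84/6 = 14
te_Task 8 = (7 + 4·10 + 19)/6 = 66/6 = 11

Forward pass:
ES_Task 1 = 0; EF_Task 1 = 6
ES_Task 2 = 0; EF_Task 2 = 8
ES_Task 3 = 0; EF_Task 3 = 6
ES_Task 4 = max(EF_Task 1=6, EF_Task 3=6) = 6; EF_Task 4 = 6+10 = 16
ES_Task 5 = max(EF_Task 2=8, EF_Task 3=6) = 8; EF_Task 5 = 8+10 = 18
ES_Task 6 = 6; EF_Task 6 = 6+2 = 8
ES_Task 7 = max(EF_Task 5=18, EF_Task 6=8) = 18; EF_Task 7 = 18+14 = 32
ES_Task 8 = max(EF_Task 3=6, EF_Task 4=16, EF_Task 6=8, EF_Task 7=32) = 32; EF_Task 8 = 32+11 = 43
Expected project duration μ = 43 hours. Critical path: Task 2 → Task 5 → Task 7 → Task 8.

Backward pass:
LF_Task 8 = 43; LS_Task 8 = 43−11 = 32
LF_Task 7 = LS_Task 8 = 32; LS_Task 7 = 32−14 = 18
LF_Task 6 = min(LS_Task 7=18, LS_Task 8=32) = 18; LS_Task 6 = 18−2 = 16
LF_Task 5 = LS_Task 7 = 18; LS_Task 5 = 18−10 = 8
LF_Task 4 = LS_Task 8 = 32; LS_Task 4 = 32−10 = 22
LF_Task 3 = min(LS_Task 4=22, LS_Task 5=8, LS_Task 8=32) = 8; LS_Task 3 = 8−6 = 2
LF_Task 2 = LS_Task 5 = 8; LS_Task 2 = 8−8 = 0
LF_Task 1 = min(LS_Task 4=22, LS_Task 6=16) = 16; LS_Task 1 = 16−6 = 10
Slack_Task 1 = LS_Task 1 − ES_Task 1 = 10 − 0 = 10

10 hours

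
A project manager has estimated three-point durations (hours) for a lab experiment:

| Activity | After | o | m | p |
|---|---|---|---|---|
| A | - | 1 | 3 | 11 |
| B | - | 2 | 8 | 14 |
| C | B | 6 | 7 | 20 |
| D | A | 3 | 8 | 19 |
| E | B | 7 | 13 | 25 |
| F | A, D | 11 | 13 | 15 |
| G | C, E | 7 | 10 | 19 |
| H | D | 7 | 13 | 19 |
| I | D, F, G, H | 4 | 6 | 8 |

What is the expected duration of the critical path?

te_A = (1 + 4·3 + 11)/6 = 24/6 = 4
te_B = (2 + 4·8 + 14)/6 = 48/6 = 8
te_C = (6 + 4·7 + 20)/6 = 54/6 = 9
te_D = (3 + 4·8 + 19)/6 = 54/6 = 9
te_E = (7 + 4·13 + 25)/6 = 84/6 = 14
te_F = (11 + 4·13 + 15)/6 = 78/6 = 13
te_G = (7 + 4·10 + 19)/6 = 66/6 = 11
te_H = (7 + 4·13 + 19)/6 = 78/6 = 13
te_I = (4 + 4·6 + 8)/6 = 36/6 = 6

Forward pass:
ES_A = 0; EF_A = 4
ES_B = 0; EF_B = 8
ES_C = 8; EF_C = 8+9 = 17
ES_D = 4; EF_D = 4+9 = 13
ES_E = 8; EF_E = 8+14 = 22
ES_F = max(EF_A=4, EF_D=13) = 13; EF_F = 13+13 = 26
ES_G = max(EF_C=17, EF_E=22) = 22; EF_G = 22+11 = 33
ES_H = 13; EF_H = 13+13 = 26
ES_I = max(EF_D=13, EF_F=26, EF_G=33, EF_H=26) = 33; EF_I = 33+6 = 39
Expected project duration μ = 39 hours. Critical path: B → E → G → I.

39 hours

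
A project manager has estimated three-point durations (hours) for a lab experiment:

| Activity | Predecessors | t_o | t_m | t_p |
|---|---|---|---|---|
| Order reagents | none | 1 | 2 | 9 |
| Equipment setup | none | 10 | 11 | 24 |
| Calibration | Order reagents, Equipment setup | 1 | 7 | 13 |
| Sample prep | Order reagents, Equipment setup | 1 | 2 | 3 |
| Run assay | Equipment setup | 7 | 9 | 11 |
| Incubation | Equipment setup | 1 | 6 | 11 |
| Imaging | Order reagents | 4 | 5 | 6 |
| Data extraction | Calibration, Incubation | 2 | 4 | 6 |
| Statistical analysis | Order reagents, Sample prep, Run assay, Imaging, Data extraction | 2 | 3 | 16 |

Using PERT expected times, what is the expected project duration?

te_Order reagents = (1 + 4·2 + 9)/6 = 18/6 = 3
te_Equipment setup = (10 + 4·11 + 24)/6 = 78/6 = 13
te_Calibration = (1 + 4·7 + 13)/6 = 42/6 = 7
te_Sample prep = (1 + 4·2 + 3)/6 = 12/6 = 2
te_Run assay = (7 + 4·9 + 11)/6 = 54/6 = 9
te_Incubation = (1 + 4·6 + 11)/6 = 36/6 = 6
te_Imaging = (4 + 4·5 + 6)/6 = 30/6 = 5
te_Data extraction = (2 + 4·4 + 6)/6 = 24/6 = 4
te_Statistical analysis = (2 + 4·3 + 16)/6 = 30/6 = 5

Forward pass:
ES_Order reagents = 0; EF_Order reagents = 3
ES_Equipment setup = 0; EF_Equipment setup = 13
ES_Calibration = max(EF_Order reagents=3, EF_Equipment setup=13) = 13; EF_Calibration = 13+7 = 20
ES_Sample prep = max(EF_Order reagents=3, EF_Equipment setup=13) = 13; EF_Sample prep = 13+2 = 15
ES_Run assay = 13; EF_Run assay = 13+9 = 22
ES_Incubation = 13; EF_Incubation = 13+6 = 19
ES_Imaging = 3; EF_Imaging = 3+5 = 8
ES_Data extraction = max(EF_Calibration=20, EF_Incubation=19) = 20; EF_Data extraction = 20+4 = 24
ES_Statistical analysis = max(EF_Order reagents=3, EF_Sample prep=15, EF_Run assay=22, EF_Imaging=8, EF_Data extraction=24) = 24; EF_Statistical analysis = 24+5 = 29
Expected project duration μ = 29 hours. Critical path: Equipment setup → Calibration → Data extraction → Statistical analysis.

29 hours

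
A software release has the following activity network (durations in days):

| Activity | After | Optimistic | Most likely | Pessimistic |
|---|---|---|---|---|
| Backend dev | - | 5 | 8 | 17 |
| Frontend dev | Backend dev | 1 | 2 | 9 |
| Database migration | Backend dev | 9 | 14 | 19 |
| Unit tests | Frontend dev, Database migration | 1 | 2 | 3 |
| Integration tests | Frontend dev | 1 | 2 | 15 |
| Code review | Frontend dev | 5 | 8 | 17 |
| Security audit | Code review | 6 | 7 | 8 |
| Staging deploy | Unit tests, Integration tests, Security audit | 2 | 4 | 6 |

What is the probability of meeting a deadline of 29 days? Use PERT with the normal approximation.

te_Backend dev = (5 + 4·8 + 17)/6 = 54/6 = 9; σ²_Backend dev = ((17−5)/6)² = 4.000
te_Frontend dev = (1 + 4·2 + 9)/6 = 18/6 = 3; σ²_Frontend dev = ((9−1)/6)² = 1.778
te_Database migration = (9 + 4·14 + 19)/6 = 84/6 = 14; σ²_Database migration = ((19−9)/6)² = 2.778
te_Unit tests = (1 + 4·2 + 3)/6 = 12/6 = 2; σ²_Unit tests = ((3−1)/6)² = 0.111
te_Integration tests = (1 + 4·2 + 15)/6 = 24/6 = 4; σ²_Integration tests = ((15−1)/6)² = 5.444
te_Code review = (5 + 4·8 + 17)/6 = 54/6 = 9; σ²_Code review = ((17−5)/6)² = 4.000
te_Security audit = (6 + 4·7 + 8)/6 = 42/6 = 7; σ²_Security audit = ((8−6)/6)² = 0.111
te_Staging deploy = (2 + 4·4 + 6)/6 = 24/6 = 4; σ²_Staging deploy = ((6−2)/6)² = 0.444

Forward pass:
ES_Backend dev = 0; EF_Backend dev = 9
ES_Frontend dev = 9; EF_Frontend dev = 9+3 = 12
ES_Database migration = 9; EF_Database migration = 9+14 = 23
ES_Unit tests = max(EF_Frontend dev=12, EF_Database migration=23) = 23; EF_Unit tests = 23+2 = 25
ES_Integration tests = 12; EF_Integration tests = 12+4 = 16
ES_Code review = 12; EF_Code review = 12+9 = 21
ES_Security audit = 21; EF_Security audit = 21+7 = 28
ES_Staging deploy = max(EF_Unit tests=25, EF_Integration tests=16, EF_Security audit=28) = 28; EF_Staging deploy = 28+4 = 32
Expected project duration μ = 32 days. Critical path: Backend dev → Frontend dev → Code review → Security audit → Staging deploy.

Variance along critical path = 4.000 + 1.778 + 4.000 + 0.111 + 0.444 = 10.333; σ = √10.333 = 3.215 days.
Z = (29 − 32) / 3.215 = -0.933
P(T ≤ 29) = Φ(-0.933) ≈ 0.175

0.175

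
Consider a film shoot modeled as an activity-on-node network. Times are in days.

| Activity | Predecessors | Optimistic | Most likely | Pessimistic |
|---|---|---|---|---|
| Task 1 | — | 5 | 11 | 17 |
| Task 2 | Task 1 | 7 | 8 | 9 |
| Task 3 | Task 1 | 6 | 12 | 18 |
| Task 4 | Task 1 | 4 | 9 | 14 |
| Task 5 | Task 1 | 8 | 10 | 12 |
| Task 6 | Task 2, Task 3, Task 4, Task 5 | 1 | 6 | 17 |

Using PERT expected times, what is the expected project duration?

te_Task 1 = (5 + 4·11 + 17)/6 = 66/6 = 11
te_Task 2 = (7 + 4·8 + 9)/6 = 48/6 = 8
te_Task 3 = (6 + 4·12 + 18)/6 = 72/6 = 12
te_Task 4 = (4 + 4·9 + 14)/6 = 54/6 = 9
te_Task 5 = (8 + 4·10 + 12)/6 = 60/6 = 10
te_Task 6 = (1 + 4·6 + 17)/6 = 42/6 = 7

Forward pass:
ES_Task 1 = 0; EF_Task 1 = 11
ES_Task 2 = 11; EF_Task 2 = 11+8 = 19
ES_Task 3 = 11; EF_Task 3 = 11+12 = 23
ES_Task 4 = 11; EF_Task 4 = 11+9 = 20
ES_Task 5 = 11; EF_Task 5 = 11+10 = 21
ES_Task 6 = max(EF_Task 2=19, EF_Task 3=23, EF_Task 4=20, EF_Task 5=21) = 23; EF_Task 6 = 23+7 = 30
Expected project duration μ = 30 days. Critical path: Task 1 → Task 3 → Task 6.

30 days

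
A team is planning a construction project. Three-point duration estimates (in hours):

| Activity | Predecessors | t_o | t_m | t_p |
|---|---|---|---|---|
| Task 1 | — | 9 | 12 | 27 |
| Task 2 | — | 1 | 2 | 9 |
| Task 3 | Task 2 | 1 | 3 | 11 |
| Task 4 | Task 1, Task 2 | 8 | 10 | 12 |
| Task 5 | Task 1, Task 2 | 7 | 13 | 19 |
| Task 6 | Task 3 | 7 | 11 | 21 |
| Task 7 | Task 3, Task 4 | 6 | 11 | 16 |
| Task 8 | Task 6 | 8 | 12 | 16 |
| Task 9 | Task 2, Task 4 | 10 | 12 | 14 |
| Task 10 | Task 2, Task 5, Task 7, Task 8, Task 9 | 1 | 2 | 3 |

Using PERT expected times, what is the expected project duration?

38 hours

te_Task 1 = (9 + 4·12 + 27)/6 = 84/6 = 14
te_Task 2 = (1 + 4·2 + 9)/6 = 18/6 = 3
te_Task 3 = (1 + 4·3 + 11)/6 = 24/6 = 4
te_Task 4 = (8 + 4·10 + 12)/6 = 60/6 = 10
te_Task 5 = (7 + 4·13 + 19)/6 = 78/6 = 13
te_Task 6 = (7 + 4·11 + 21)/6 = 72/6 = 12
te_Task 7 = (6 + 4·11 + 16)/6 = 66/6 = 11
te_Task 8 = (8 + 4·12 + 16)/6 = 72/6 = 12
te_Task 9 = (10 + 4·12 + 14)/6 = 72/6 = 12
te_Task 10 = (1 + 4·2 + 3)/6 = 12/6 = 2

Forward pass:
ES_Task 1 = 0; EF_Task 1 = 14
ES_Task 2 = 0; EF_Task 2 = 3
ES_Task 3 = 3; EF_Task 3 = 3+4 = 7
ES_Task 4 = max(EF_Task 1=14, EF_Task 2=3) = 14; EF_Task 4 = 14+10 = 24
ES_Task 5 = max(EF_Task 1=14, EF_Task 2=3) = 14; EF_Task 5 = 14+13 = 27
ES_Task 6 = 7; EF_Task 6 = 7+12 = 19
ES_Task 7 = max(EF_Task 3=7, EF_Task 4=24) = 24; EF_Task 7 = 24+11 = 35
ES_Task 8 = 19; EF_Task 8 = 19+12 = 31
ES_Task 9 = max(EF_Task 2=3, EF_Task 4=24) = 24; EF_Task 9 = 24+12 = 36
ES_Task 10 = max(EF_Task 2=3, EF_Task 5=27, EF_Task 7=35, EF_Task 8=31, EF_Task 9=36) = 36; EF_Task 10 = 36+2 = 38
Expected project duration μ = 38 hours. Critical path: Task 1 → Task 4 → Task 9 → Task 10.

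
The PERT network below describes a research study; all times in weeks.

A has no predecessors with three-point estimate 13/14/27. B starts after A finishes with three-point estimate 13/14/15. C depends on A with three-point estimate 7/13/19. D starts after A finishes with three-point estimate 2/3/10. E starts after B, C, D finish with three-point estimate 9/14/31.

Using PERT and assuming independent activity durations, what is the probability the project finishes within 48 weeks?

0.677

te_A = (13 + 4·14 + 27)/6 = 96/6 = 16; σ²_A = ((27−13)/6)² = 5.444
te_B = (13 + 4·14 + 15)/6 = 84/6 = 14; σ²_B = ((15−13)/6)² = 0.111
te_C = (7 + 4·13 + 19)/6 = 78/6 = 13; σ²_C = ((19−7)/6)² = 4.000
te_D = (2 + 4·3 + 10)/6 = 24/6 = 4; σ²_D = ((10−2)/6)² = 1.778
te_E = (9 + 4·14 + 31)/6 = 96/6 = 16; σ²_E = ((31−9)/6)² = 13.444

Forward pass:
ES_A = 0; EF_A = 16
ES_B = 16; EF_B = 16+14 = 30
ES_C = 16; EF_C = 16+13 = 29
ES_D = 16; EF_D = 16+4 = 20
ES_E = max(EF_B=30, EF_C=29, EF_D=20) = 30; EF_E = 30+16 = 46
Expected project duration μ = 46 weeks. Critical path: A → B → E.

Variance along critical path = 5.444 + 0.111 + 13.444 = 19.000; σ = √19.000 = 4.359 weeks.
Z = (48 − 46) / 4.359 = 0.459
P(T ≤ 48) = Φ(0.459) ≈ 0.677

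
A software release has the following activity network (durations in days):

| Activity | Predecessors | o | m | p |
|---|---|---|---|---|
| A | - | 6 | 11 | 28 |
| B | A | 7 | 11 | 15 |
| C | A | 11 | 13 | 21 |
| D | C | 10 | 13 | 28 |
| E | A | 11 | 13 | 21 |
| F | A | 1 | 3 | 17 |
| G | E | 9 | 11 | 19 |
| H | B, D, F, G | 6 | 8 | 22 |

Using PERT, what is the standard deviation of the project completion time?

5.69 days

te_A = (6 + 4·11 + 28)/6 = 78/6 = 13; σ²_A = ((28−6)/6)² = 13.444
te_B = (7 + 4·11 + 15)/6 = 66/6 = 11; σ²_B = ((15−7)/6)² = 1.778
te_C = (11 + 4·13 + 21)/6 = 84/6 = 14; σ²_C = ((21−11)/6)² = 2.778
te_D = (10 + 4·13 + 28)/6 = 90/6 = 15; σ²_D = ((28−10)/6)² = 9.000
te_E = (11 + 4·13 + 21)/6 = 84/6 = 14; σ²_E = ((21−11)/6)² = 2.778
te_F = (1 + 4·3 + 17)/6 = 30/6 = 5; σ²_F = ((17−1)/6)² = 7.111
te_G = (9 + 4·11 + 19)/6 = 72/6 = 12; σ²_G = ((19−9)/6)² = 2.778
te_H = (6 + 4·8 + 22)/6 = 60/6 = 10; σ²_H = ((22−6)/6)² = 7.111

Forward pass:
ES_A = 0; EF_A = 13
ES_B = 13; EF_B = 13+11 = 24
ES_C = 13; EF_C = 13+14 = 27
ES_D = 27; EF_D = 27+15 = 42
ES_E = 13; EF_E = 13+14 = 27
ES_F = 13; EF_F = 13+5 = 18
ES_G = 27; EF_G = 27+12 = 39
ES_H = max(EF_B=24, EF_D=42, EF_F=18, EF_G=39) = 42; EF_H = 42+10 = 52
Expected project duration μ = 52 days. Critical path: A → C → D → H.

Variance along critical path = 13.444 + 2.778 + 9.000 + 7.111 = 32.333
σ = √32.333 = 5.686 days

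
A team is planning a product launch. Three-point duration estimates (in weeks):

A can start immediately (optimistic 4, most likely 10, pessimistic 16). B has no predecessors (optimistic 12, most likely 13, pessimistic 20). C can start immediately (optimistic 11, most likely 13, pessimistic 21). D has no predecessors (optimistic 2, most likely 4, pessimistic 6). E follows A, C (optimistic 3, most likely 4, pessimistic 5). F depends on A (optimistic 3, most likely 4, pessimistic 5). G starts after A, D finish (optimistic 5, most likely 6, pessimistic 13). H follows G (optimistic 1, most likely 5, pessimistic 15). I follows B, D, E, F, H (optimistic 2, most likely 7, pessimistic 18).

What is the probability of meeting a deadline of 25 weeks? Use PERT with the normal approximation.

te_A = (4 + 4·10 + 16)/6 = 60/6 = 10; σ²_A = ((16−4)/6)² = 4.000
te_B = (12 + 4·13 + 20)/6 = 84/6 = 14; σ²_B = ((20−12)/6)² = 1.778
te_C = (11 + 4·13 + 21)/6 = 84/6 = 14; σ²_C = ((21−11)/6)² = 2.778
te_D = (2 + 4·4 + 6)/6 = 24/6 = 4; σ²_D = ((6−2)/6)² = 0.444
te_E = (3 + 4·4 + 5)/6 = 24/6 = 4; σ²_E = ((5−3)/6)² = 0.111
te_F = (3 + 4·4 + 5)/6 = 24/6 = 4; σ²_F = ((5−3)/6)² = 0.111
te_G = (5 + 4·6 + 13)/6 = 42/6 = 7; σ²_G = ((13−5)/6)² = 1.778
te_H = (1 + 4·5 + 15)/6 = 36/6 = 6; σ²_H = ((15−1)/6)² = 5.444
te_I = (2 + 4·7 + 18)/6 = 48/6 = 8; σ²_I = ((18−2)/6)² = 7.111

Forward pass:
ES_A = 0; EF_A = 10
ES_B = 0; EF_B = 14
ES_C = 0; EF_C = 14
ES_D = 0; EF_D = 4
ES_E = max(EF_A=10, EF_C=14) = 14; EF_E = 14+4 = 18
ES_F = 10; EF_F = 10+4 = 14
ES_G = max(EF_A=10, EF_D=4) = 10; EF_G = 10+7 = 17
ES_H = 17; EF_H = 17+6 = 23
ES_I = max(EF_B=14, EF_D=4, EF_E=18, EF_F=14, EF_H=23) = 23; EF_I = 23+8 = 31
Expected project duration μ = 31 weeks. Critical path: A → G → H → I.

Variance along critical path = 4.000 + 1.778 + 5.444 + 7.111 = 18.333; σ = √18.333 = 4.282 weeks.
Z = (25 − 31) / 4.282 = -1.401
P(T ≤ 25) = Φ(-1.401) ≈ 0.081

0.081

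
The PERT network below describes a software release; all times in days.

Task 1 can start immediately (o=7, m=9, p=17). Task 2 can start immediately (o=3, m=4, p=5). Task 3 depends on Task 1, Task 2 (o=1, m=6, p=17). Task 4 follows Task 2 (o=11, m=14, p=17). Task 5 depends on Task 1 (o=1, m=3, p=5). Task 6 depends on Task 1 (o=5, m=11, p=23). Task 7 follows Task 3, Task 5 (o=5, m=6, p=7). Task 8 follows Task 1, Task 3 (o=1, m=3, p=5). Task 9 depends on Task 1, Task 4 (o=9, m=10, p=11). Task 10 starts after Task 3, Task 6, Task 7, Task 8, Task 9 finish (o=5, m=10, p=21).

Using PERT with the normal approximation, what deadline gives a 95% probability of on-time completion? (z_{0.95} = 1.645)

te_Task 1 = (7 + 4·9 + 17)/6 = 60/6 = 10; σ²_Task 1 = ((17−7)/6)² = 2.778
te_Task 2 = (3 + 4·4 + 5)/6 = 24/6 = 4; σ²_Task 2 = ((5−3)/6)² = 0.111
te_Task 3 = (1 + 4·6 + 17)/6 = 42/6 = 7; σ²_Task 3 = ((17−1)/6)² = 7.111
te_Task 4 = (11 + 4·14 + 17)/6 = 84/6 = 14; σ²_Task 4 = ((17−11)/6)² = 1.000
te_Task 5 = (1 + 4·3 + 5)/6 = 18/6 = 3; σ²_Task 5 = ((5−1)/6)² = 0.444
te_Task 6 = (5 + 4·11 + 23)/6 = 72/6 = 12; σ²_Task 6 = ((23−5)/6)² = 9.000
te_Task 7 = (5 + 4·6 + 7)/6 = 36/6 = 6; σ²_Task 7 = ((7−5)/6)² = 0.111
te_Task 8 = (1 + 4·3 + 5)/6 = 18/6 = 3; σ²_Task 8 = ((5−1)/6)² = 0.444
te_Task 9 = (9 + 4·10 + 11)/6 = 60/6 = 10; σ²_Task 9 = ((11−9)/6)² = 0.111
te_Task 10 = (5 + 4·10 + 21)/6 = 66/6 = 11; σ²_Task 10 = ((21−5)/6)² = 7.111

Forward pass:
ES_Task 1 = 0; EF_Task 1 = 10
ES_Task 2 = 0; EF_Task 2 = 4
ES_Task 3 = max(EF_Task 1=10, EF_Task 2=4) = 10; EF_Task 3 = 10+7 = 17
ES_Task 4 = 4; EF_Task 4 = 4+14 = 18
ES_Task 5 = 10; EF_Task 5 = 10+3 = 13
ES_Task 6 = 10; EF_Task 6 = 10+12 = 22
ES_Task 7 = max(EF_Task 3=17, EF_Task 5=13) = 17; EF_Task 7 = 17+6 = 23
ES_Task 8 = max(EF_Task 1=10, EF_Task 3=17) = 17; EF_Task 8 = 17+3 = 20
ES_Task 9 = max(EF_Task 1=10, EF_Task 4=18) = 18; EF_Task 9 = 18+10 = 28
ES_Task 10 = max(EF_Task 3=17, EF_Task 6=22, EF_Task 7=23, EF_Task 8=20, EF_Task 9=28) = 28; EF_Task 10 = 28+11 = 39
Expected project duration μ = 39 days. Critical path: Task 2 → Task 4 → Task 9 → Task 10.

Variance along critical path = 0.111 + 1.000 + 0.111 + 7.111 = 8.333; σ = 2.887 days.
D = μ + z·σ = 39 + 1.645·2.887 = 43.7 days

43.7 days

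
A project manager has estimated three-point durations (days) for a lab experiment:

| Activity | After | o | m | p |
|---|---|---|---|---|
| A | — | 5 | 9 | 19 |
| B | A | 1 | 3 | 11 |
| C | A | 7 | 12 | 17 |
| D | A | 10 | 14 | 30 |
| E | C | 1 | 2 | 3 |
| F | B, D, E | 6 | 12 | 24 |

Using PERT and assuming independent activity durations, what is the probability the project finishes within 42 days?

0.724

te_A = (5 + 4·9 + 19)/6 = 60/6 = 10; σ²_A = ((19−5)/6)² = 5.444
te_B = (1 + 4·3 + 11)/6 = 24/6 = 4; σ²_B = ((11−1)/6)² = 2.778
te_C = (7 + 4·12 + 17)/6 = 72/6 = 12; σ²_C = ((17−7)/6)² = 2.778
te_D = (10 + 4·14 + 30)/6 = 96/6 = 16; σ²_D = ((30−10)/6)² = 11.111
te_E = (1 + 4·2 + 3)/6 = 12/6 = 2; σ²_E = ((3−1)/6)² = 0.111
te_F = (6 + 4·12 + 24)/6 = 78/6 = 13; σ²_F = ((24−6)/6)² = 9.000

Forward pass:
ES_A = 0; EF_A = 10
ES_B = 10; EF_B = 10+4 = 14
ES_C = 10; EF_C = 10+12 = 22
ES_D = 10; EF_D = 10+16 = 26
ES_E = 22; EF_E = 22+2 = 24
ES_F = max(EF_B=14, EF_D=26, EF_E=24) = 26; EF_F = 26+13 = 39
Expected project duration μ = 39 days. Critical path: A → D → F.

Variance along critical path = 5.444 + 11.111 + 9.000 = 25.556; σ = √25.556 = 5.055 days.
Z = (42 − 39) / 5.055 = 0.593
P(T ≤ 42) = Φ(0.593) ≈ 0.724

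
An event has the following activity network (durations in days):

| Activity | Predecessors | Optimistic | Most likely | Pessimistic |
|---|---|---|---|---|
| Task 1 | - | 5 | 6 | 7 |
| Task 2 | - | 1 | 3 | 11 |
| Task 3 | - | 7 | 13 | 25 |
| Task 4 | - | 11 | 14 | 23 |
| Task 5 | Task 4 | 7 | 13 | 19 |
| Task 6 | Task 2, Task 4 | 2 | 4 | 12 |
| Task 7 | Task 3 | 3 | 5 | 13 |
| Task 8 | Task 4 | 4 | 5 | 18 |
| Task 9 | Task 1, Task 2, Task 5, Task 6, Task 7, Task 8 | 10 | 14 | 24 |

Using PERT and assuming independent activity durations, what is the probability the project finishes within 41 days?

0.293

te_Task 1 = (5 + 4·6 + 7)/6 = 36/6 = 6; σ²_Task 1 = ((7−5)/6)² = 0.111
te_Task 2 = (1 + 4·3 + 11)/6 = 24/6 = 4; σ²_Task 2 = ((11−1)/6)² = 2.778
te_Task 3 = (7 + 4·13 + 25)/6 = 84/6 = 14; σ²_Task 3 = ((25−7)/6)² = 9.000
te_Task 4 = (11 + 4·14 + 23)/6 = 90/6 = 15; σ²_Task 4 = ((23−11)/6)² = 4.000
te_Task 5 = (7 + 4·13 + 19)/6 = 78/6 = 13; σ²_Task 5 = ((19−7)/6)² = 4.000
te_Task 6 = (2 + 4·4 + 12)/6 = 30/6 = 5; σ²_Task 6 = ((12−2)/6)² = 2.778
te_Task 7 = (3 + 4·5 + 13)/6 = 36/6 = 6; σ²_Task 7 = ((13−3)/6)² = 2.778
te_Task 8 = (4 + 4·5 + 18)/6 = 42/6 = 7; σ²_Task 8 = ((18−4)/6)² = 5.444
te_Task 9 = (10 + 4·14 + 24)/6 = 90/6 = 15; σ²_Task 9 = ((24−10)/6)² = 5.444

Forward pass:
ES_Task 1 = 0; EF_Task 1 = 6
ES_Task 2 = 0; EF_Task 2 = 4
ES_Task 3 = 0; EF_Task 3 = 14
ES_Task 4 = 0; EF_Task 4 = 15
ES_Task 5 = 15; EF_Task 5 = 15+13 = 28
ES_Task 6 = max(EF_Task 2=4, EF_Task 4=15) = 15; EF_Task 6 = 15+5 = 20
ES_Task 7 = 14; EF_Task 7 = 14+6 = 20
ES_Task 8 = 15; EF_Task 8 = 15+7 = 22
ES_Task 9 = max(EF_Task 1=6, EF_Task 2=4, EF_Task 5=28, EF_Task 6=20, EF_Task 7=20, EF_Task 8=22) = 28; EF_Task 9 = 28+15 = 43
Expected project duration μ = 43 days. Critical path: Task 4 → Task 5 → Task 9.

Variance along critical path = 4.000 + 4.000 + 5.444 = 13.444; σ = √13.444 = 3.667 days.
Z = (41 − 43) / 3.667 = -0.545
P(T ≤ 41) = Φ(-0.545) ≈ 0.293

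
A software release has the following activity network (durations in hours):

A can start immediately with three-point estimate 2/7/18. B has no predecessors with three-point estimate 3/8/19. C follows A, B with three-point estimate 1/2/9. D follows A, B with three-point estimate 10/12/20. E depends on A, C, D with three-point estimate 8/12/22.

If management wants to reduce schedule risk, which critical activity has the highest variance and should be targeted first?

B

te_A = (2 + 4·7 + 18)/6 = 48/6 = 8; σ²_A = ((18−2)/6)² = 7.111
te_B = (3 + 4·8 + 19)/6 = 54/6 = 9; σ²_B = ((19−3)/6)² = 7.111
te_C = (1 + 4·2 + 9)/6 = 18/6 = 3; σ²_C = ((9−1)/6)² = 1.778
te_D = (10 + 4·12 + 20)/6 = 78/6 = 13; σ²_D = ((20−10)/6)² = 2.778
te_E = (8 + 4·12 + 22)/6 = 78/6 = 13; σ²_E = ((22−8)/6)² = 5.444

Forward pass:
ES_A = 0; EF_A = 8
ES_B = 0; EF_B = 9
ES_C = max(EF_A=8, EF_B=9) = 9; EF_C = 9+3 = 12
ES_D = max(EF_A=8, EF_B=9) = 9; EF_D = 9+13 = 22
ES_E = max(EF_A=8, EF_C=12, EF_D=22) = 22; EF_E = 22+13 = 35
Expected project duration μ = 35 hours. Critical path: B → D → E.

Variances on critical path: σ²_B=7.111, σ²_D=2.778, σ²_E=5.444.
Largest is σ²_B = 7.111.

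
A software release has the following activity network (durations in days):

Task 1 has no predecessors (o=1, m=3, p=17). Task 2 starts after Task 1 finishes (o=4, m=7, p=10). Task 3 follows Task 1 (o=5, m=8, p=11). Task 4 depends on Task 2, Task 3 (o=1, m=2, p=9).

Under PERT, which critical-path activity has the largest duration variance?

te_Task 1 = (1 + 4·3 + 17)/6 = 30/6 = 5; σ²_Task 1 = ((17−1)/6)² = 7.111
te_Task 2 = (4 + 4·7 + 10)/6 = 42/6 = 7; σ²_Task 2 = ((10−4)/6)² = 1.000
te_Task 3 = (5 + 4·8 + 11)/6 = 48/6 = 8; σ²_Task 3 = ((11−5)/6)² = 1.000
te_Task 4 = (1 + 4·2 + 9)/6 = 18/6 = 3; σ²_Task 4 = ((9−1)/6)² = 1.778

Forward pass:
ES_Task 1 = 0; EF_Task 1 = 5
ES_Task 2 = 5; EF_Task 2 = 5+7 = 12
ES_Task 3 = 5; EF_Task 3 = 5+8 = 13
ES_Task 4 = max(EF_Task 2=12, EF_Task 3=13) = 13; EF_Task 4 = 13+3 = 16
Expected project duration μ = 16 days. Critical path: Task 1 → Task 3 → Task 4.

Variances on critical path: σ²_Task 1=7.111, σ²_Task 3=1.000, σ²_Task 4=1.778.
Largest is σ²_Task 1 = 7.111.

Task 1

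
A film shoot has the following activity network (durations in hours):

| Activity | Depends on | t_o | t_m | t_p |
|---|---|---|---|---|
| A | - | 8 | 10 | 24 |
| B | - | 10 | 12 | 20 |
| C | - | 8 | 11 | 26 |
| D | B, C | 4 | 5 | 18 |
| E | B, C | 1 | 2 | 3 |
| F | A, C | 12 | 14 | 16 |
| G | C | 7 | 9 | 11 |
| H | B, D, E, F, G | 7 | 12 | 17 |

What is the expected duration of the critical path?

te_A = (8 + 4·10 + 24)/6 = 72/6 = 12
te_B = (10 + 4·12 + 20)/6 = 78/6 = 13
te_C = (8 + 4·11 + 26)/6 = 78/6 = 13
te_D = (4 + 4·5 + 18)/6 = 42/6 = 7
te_E = (1 + 4·2 + 3)/6 = 12/6 = 2
te_F = (12 + 4·14 + 16)/6 = 84/6 = 14
te_G = (7 + 4·9 + 11)/6 = 54/6 = 9
te_H = (7 + 4·12 + 17)/6 = 72/6 = 12

Forward pass:
ES_A = 0; EF_A = 12
ES_B = 0; EF_B = 13
ES_C = 0; EF_C = 13
ES_D = max(EF_B=13, EF_C=13) = 13; EF_D = 13+7 = 20
ES_E = max(EF_B=13, EF_C=13) = 13; EF_E = 13+2 = 15
ES_F = max(EF_A=12, EF_C=13) = 13; EF_F = 13+14 = 27
ES_G = 13; EF_G = 13+9 = 22
ES_H = max(EF_B=13, EF_D=20, EF_E=15, EF_F=27, EF_G=22) = 27; EF_H = 27+12 = 39
Expected project duration μ = 39 hours. Critical path: C → F → H.

39 hours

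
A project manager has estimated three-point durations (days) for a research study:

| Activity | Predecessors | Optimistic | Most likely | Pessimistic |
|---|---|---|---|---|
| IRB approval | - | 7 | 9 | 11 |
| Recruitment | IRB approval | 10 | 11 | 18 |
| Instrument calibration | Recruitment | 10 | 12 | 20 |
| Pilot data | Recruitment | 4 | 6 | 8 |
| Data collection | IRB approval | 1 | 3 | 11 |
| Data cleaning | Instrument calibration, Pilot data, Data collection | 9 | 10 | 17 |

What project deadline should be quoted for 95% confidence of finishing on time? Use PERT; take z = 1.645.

49.3 days

te_IRB approval = (7 + 4·9 + 11)/6 = 54/6 = 9; σ²_IRB approval = ((11−7)/6)² = 0.444
te_Recruitment = (10 + 4·11 + 18)/6 = 72/6 = 12; σ²_Recruitment = ((18−10)/6)² = 1.778
te_Instrument calibration = (10 + 4·12 + 20)/6 = 78/6 = 13; σ²_Instrument calibration = ((20−10)/6)² = 2.778
te_Pilot data = (4 + 4·6 + 8)/6 = 36/6 = 6; σ²_Pilot data = ((8−4)/6)² = 0.444
te_Data collection = (1 + 4·3 + 11)/6 = 24/6 = 4; σ²_Data collection = ((11−1)/6)² = 2.778
te_Data cleaning = (9 + 4·10 + 17)/6 = 66/6 = 11; σ²_Data cleaning = ((17−9)/6)² = 1.778

Forward pass:
ES_IRB approval = 0; EF_IRB approval = 9
ES_Recruitment = 9; EF_Recruitment = 9+12 = 21
ES_Instrument calibration = 21; EF_Instrument calibration = 21+13 = 34
ES_Pilot data = 21; EF_Pilot data = 21+6 = 27
ES_Data collection = 9; EF_Data collection = 9+4 = 13
ES_Data cleaning = max(EF_Instrument calibration=34, EF_Pilot data=27, EF_Data collection=13) = 34; EF_Data cleaning = 34+11 = 45
Expected project duration μ = 45 days. Critical path: IRB approval → Recruitment → Instrument calibration → Data cleaning.

Variance along critical path = 0.444 + 1.778 + 2.778 + 1.778 = 6.778; σ = 2.603 days.
D = μ + z·σ = 45 + 1.645·2.603 = 49.3 days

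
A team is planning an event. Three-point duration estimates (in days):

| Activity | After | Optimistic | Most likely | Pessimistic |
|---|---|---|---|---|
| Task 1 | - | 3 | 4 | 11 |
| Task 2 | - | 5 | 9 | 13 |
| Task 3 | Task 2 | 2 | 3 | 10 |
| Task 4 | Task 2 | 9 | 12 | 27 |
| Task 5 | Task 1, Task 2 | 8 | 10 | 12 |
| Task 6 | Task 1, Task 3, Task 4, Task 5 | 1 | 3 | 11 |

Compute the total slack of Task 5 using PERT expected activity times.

4 days

te_Task 1 = (3 + 4·4 + 11)/6 = 30/6 = 5
te_Task 2 = (5 + 4·9 + 13)/6 = 54/6 = 9
te_Task 3 = (2 + 4·3 + 10)/6 = 24/6 = 4
te_Task 4 = (9 + 4·12 + 27)/6 = 84/6 = 14
te_Task 5 = (8 + 4·10 + 12)/6 = 60/6 = 10
te_Task 6 = (1 + 4·3 + 11)/6 = 24/6 = 4

Forward pass:
ES_Task 1 = 0; EF_Task 1 = 5
ES_Task 2 = 0; EF_Task 2 = 9
ES_Task 3 = 9; EF_Task 3 = 9+4 = 13
ES_Task 4 = 9; EF_Task 4 = 9+14 = 23
ES_Task 5 = max(EF_Task 1=5, EF_Task 2=9) = 9; EF_Task 5 = 9+10 = 19
ES_Task 6 = max(EF_Task 1=5, EF_Task 3=13, EF_Task 4=23, EF_Task 5=19) = 23; EF_Task 6 = 23+4 = 27
Expected project duration μ = 27 days. Critical path: Task 2 → Task 4 → Task 6.

Backward pass:
LF_Task 6 = 27; LS_Task 6 = 27−4 = 23
LF_Task 5 = LS_Task 6 = 23; LS_Task 5 = 23−10 = 13
LF_Task 4 = LS_Task 6 = 23; LS_Task 4 = 23−14 = 9
LF_Task 3 = LS_Task 6 = 23; LS_Task 3 = 23−4 = 19
LF_Task 2 = min(LS_Task 3=19, LS_Task 4=9, LS_Task 5=13) = 9; LS_Task 2 = 9−9 = 0
LF_Task 1 = min(LS_Task 5=13, LS_Task 6=23) = 13; LS_Task 1 = 13−5 = 8
Slack_Task 5 = LS_Task 5 − ES_Task 5 = 13 − 9 = 4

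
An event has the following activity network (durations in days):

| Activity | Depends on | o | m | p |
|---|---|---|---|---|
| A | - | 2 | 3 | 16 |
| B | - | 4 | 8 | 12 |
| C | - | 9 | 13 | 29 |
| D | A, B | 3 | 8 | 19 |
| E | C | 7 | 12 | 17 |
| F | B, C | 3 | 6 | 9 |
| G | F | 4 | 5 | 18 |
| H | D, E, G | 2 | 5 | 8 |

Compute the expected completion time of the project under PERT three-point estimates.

33 days

te_A = (2 + 4·3 + 16)/6 = 30/6 = 5
te_B = (4 + 4·8 + 12)/6 = 48/6 = 8
te_C = (9 + 4·13 + 29)/6 = 90/6 = 15
te_D = (3 + 4·8 + 19)/6 = 54/6 = 9
te_E = (7 + 4·12 + 17)/6 = 72/6 = 12
te_F = (3 + 4·6 + 9)/6 = 36/6 = 6
te_G = (4 + 4·5 + 18)/6 = 42/6 = 7
te_H = (2 + 4·5 + 8)/6 = 30/6 = 5

Forward pass:
ES_A = 0; EF_A = 5
ES_B = 0; EF_B = 8
ES_C = 0; EF_C = 15
ES_D = max(EF_A=5, EF_B=8) = 8; EF_D = 8+9 = 17
ES_E = 15; EF_E = 15+12 = 27
ES_F = max(EF_B=8, EF_C=15) = 15; EF_F = 15+6 = 21
ES_G = 21; EF_G = 21+7 = 28
ES_H = max(EF_D=17, EF_E=27, EF_G=28) = 28; EF_H = 28+5 = 33
Expected project duration μ = 33 days. Critical path: C → F → G → H.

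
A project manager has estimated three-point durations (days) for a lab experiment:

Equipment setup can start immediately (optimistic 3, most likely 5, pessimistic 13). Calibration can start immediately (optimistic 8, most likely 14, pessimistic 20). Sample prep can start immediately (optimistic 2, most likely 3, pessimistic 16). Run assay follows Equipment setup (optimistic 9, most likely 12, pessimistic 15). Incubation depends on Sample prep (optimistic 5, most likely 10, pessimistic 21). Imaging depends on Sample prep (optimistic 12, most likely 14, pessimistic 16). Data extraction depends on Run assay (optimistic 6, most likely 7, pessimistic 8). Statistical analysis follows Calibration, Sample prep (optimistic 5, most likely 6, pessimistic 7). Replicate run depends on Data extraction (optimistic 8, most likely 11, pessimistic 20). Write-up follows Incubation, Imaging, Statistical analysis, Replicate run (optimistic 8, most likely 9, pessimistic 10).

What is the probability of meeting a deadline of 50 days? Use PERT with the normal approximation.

te_Equipment setup = (3 + 4·5 + 13)/6 = 36/6 = 6; σ²_Equipment setup = ((13−3)/6)² = 2.778
te_Calibration = (8 + 4·14 + 20)/6 = 84/6 = 14; σ²_Calibration = ((20−8)/6)² = 4.000
te_Sample prep = (2 + 4·3 + 16)/6 = 30/6 = 5; σ²_Sample prep = ((16−2)/6)² = 5.444
te_Run assay = (9 + 4·12 + 15)/6 = 72/6 = 12; σ²_Run assay = ((15−9)/6)² = 1.000
te_Incubation = (5 + 4·10 + 21)/6 = 66/6 = 11; σ²_Incubation = ((21−5)/6)² = 7.111
te_Imaging = (12 + 4·14 + 16)/6 = 84/6 = 14; σ²_Imaging = ((16−12)/6)² = 0.444
te_Data extraction = (6 + 4·7 + 8)/6 = 42/6 = 7; σ²_Data extraction = ((8−6)/6)² = 0.111
te_Statistical analysis = (5 + 4·6 + 7)/6 = 36/6 = 6; σ²_Statistical analysis = ((7−5)/6)² = 0.111
te_Replicate run = (8 + 4·11 + 20)/6 = 72/6 = 12; σ²_Replicate run = ((20−8)/6)² = 4.000
te_Write-up = (8 + 4·9 + 10)/6 = 54/6 = 9; σ²_Write-up = ((10−8)/6)² = 0.111

Forward pass:
ES_Equipment setup = 0; EF_Equipment setup = 6
ES_Calibration = 0; EF_Calibration = 14
ES_Sample prep = 0; EF_Sample prep = 5
ES_Run assay = 6; EF_Run assay = 6+12 = 18
ES_Incubation = 5; EF_Incubation = 5+11 = 16
ES_Imaging = 5; EF_Imaging = 5+14 = 19
ES_Data extraction = 18; EF_Data extraction = 18+7 = 25
ES_Statistical analysis = max(EF_Calibration=14, EF_Sample prep=5) = 14; EF_Statistical analysis = 14+6 = 20
ES_Replicate run = 25; EF_Replicate run = 25+12 = 37
ES_Write-up = max(EF_Incubation=16, EF_Imaging=19, EF_Statistical analysis=20, EF_Replicate run=37) = 37; EF_Write-up = 37+9 = 46
Expected project duration μ = 46 days. Critical path: Equipment setup → Run assay → Data extraction → Replicate run → Write-up.

Variance along critical path = 2.778 + 1.000 + 0.111 + 4.000 + 0.111 = 8.000; σ = √8.000 = 2.828 days.
Z = (50 − 46) / 2.828 = 1.414
P(T ≤ 50) = Φ(1.414) ≈ 0.921

0.921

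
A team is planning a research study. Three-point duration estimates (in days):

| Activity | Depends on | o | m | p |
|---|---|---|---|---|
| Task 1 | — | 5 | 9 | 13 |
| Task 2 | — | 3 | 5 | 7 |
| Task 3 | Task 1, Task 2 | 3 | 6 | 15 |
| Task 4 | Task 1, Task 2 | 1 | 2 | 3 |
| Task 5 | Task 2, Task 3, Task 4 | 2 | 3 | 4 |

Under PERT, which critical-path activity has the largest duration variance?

te_Task 1 = (5 + 4·9 + 13)/6 = 54/6 = 9; σ²_Task 1 = ((13−5)/6)² = 1.778
te_Task 2 = (3 + 4·5 + 7)/6 = 30/6 = 5; σ²_Task 2 = ((7−3)/6)² = 0.444
te_Task 3 = (3 + 4·6 + 15)/6 = 42/6 = 7; σ²_Task 3 = ((15−3)/6)² = 4.000
te_Task 4 = (1 + 4·2 + 3)/6 = 12/6 = 2; σ²_Task 4 = ((3−1)/6)² = 0.111
te_Task 5 = (2 + 4·3 + 4)/6 = 18/6 = 3; σ²_Task 5 = ((4−2)/6)² = 0.111

Forward pass:
ES_Task 1 = 0; EF_Task 1 = 9
ES_Task 2 = 0; EF_Task 2 = 5
ES_Task 3 = max(EF_Task 1=9, EF_Task 2=5) = 9; EF_Task 3 = 9+7 = 16
ES_Task 4 = max(EF_Task 1=9, EF_Task 2=5) = 9; EF_Task 4 = 9+2 = 11
ES_Task 5 = max(EF_Task 2=5, EF_Task 3=16, EF_Task 4=11) = 16; EF_Task 5 = 16+3 = 19
Expected project duration μ = 19 days. Critical path: Task 1 → Task 3 → Task 5.

Variances on critical path: σ²_Task 1=1.778, σ²_Task 3=4.000, σ²_Task 5=0.111.
Largest is σ²_Task 3 = 4.000.

Task 3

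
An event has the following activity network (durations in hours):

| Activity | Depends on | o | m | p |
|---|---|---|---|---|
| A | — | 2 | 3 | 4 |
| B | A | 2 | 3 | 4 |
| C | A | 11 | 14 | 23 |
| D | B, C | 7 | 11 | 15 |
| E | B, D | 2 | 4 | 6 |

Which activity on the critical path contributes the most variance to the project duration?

C

te_A = (2 + 4·3 + 4)/6 = 18/6 = 3; σ²_A = ((4−2)/6)² = 0.111
te_B = (2 + 4·3 + 4)/6 = 18/6 = 3; σ²_B = ((4−2)/6)² = 0.111
te_C = (11 + 4·14 + 23)/6 = 90/6 = 15; σ²_C = ((23−11)/6)² = 4.000
te_D = (7 + 4·11 + 15)/6 = 66/6 = 11; σ²_D = ((15−7)/6)² = 1.778
te_E = (2 + 4·4 + 6)/6 = 24/6 = 4; σ²_E = ((6−2)/6)² = 0.444

Forward pass:
ES_A = 0; EF_A = 3
ES_B = 3; EF_B = 3+3 = 6
ES_C = 3; EF_C = 3+15 = 18
ES_D = max(EF_B=6, EF_C=18) = 18; EF_D = 18+11 = 29
ES_E = max(EF_B=6, EF_D=29) = 29; EF_E = 29+4 = 33
Expected project duration μ = 33 hours. Critical path: A → C → D → E.

Variances on critical path: σ²_A=0.111, σ²_C=4.000, σ²_D=1.778, σ²_E=0.444.
Largest is σ²_C = 4.000.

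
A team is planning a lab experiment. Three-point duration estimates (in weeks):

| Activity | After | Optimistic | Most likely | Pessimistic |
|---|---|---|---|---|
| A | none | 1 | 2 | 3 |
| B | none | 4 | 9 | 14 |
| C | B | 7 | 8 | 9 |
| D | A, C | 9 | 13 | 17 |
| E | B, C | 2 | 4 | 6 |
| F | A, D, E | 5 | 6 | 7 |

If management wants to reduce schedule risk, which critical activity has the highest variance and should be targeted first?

B

te_A = (1 + 4·2 + 3)/6 = 12/6 = 2; σ²_A = ((3−1)/6)² = 0.111
te_B = (4 + 4·9 + 14)/6 = 54/6 = 9; σ²_B = ((14−4)/6)² = 2.778
te_C = (7 + 4·8 + 9)/6 = 48/6 = 8; σ²_C = ((9−7)/6)² = 0.111
te_D = (9 + 4·13 + 17)/6 = 78/6 = 13; σ²_D = ((17−9)/6)² = 1.778
te_E = (2 + 4·4 + 6)/6 = 24/6 = 4; σ²_E = ((6−2)/6)² = 0.444
te_F = (5 + 4·6 + 7)/6 = 36/6 = 6; σ²_F = ((7−5)/6)² = 0.111

Forward pass:
ES_A = 0; EF_A = 2
ES_B = 0; EF_B = 9
ES_C = 9; EF_C = 9+8 = 17
ES_D = max(EF_A=2, EF_C=17) = 17; EF_D = 17+13 = 30
ES_E = max(EF_B=9, EF_C=17) = 17; EF_E = 17+4 = 21
ES_F = max(EF_A=2, EF_D=30, EF_E=21) = 30; EF_F = 30+6 = 36
Expected project duration μ = 36 weeks. Critical path: B → C → D → F.

Variances on critical path: σ²_B=2.778, σ²_C=0.111, σ²_D=1.778, σ²_F=0.111.
Largest is σ²_B = 2.778.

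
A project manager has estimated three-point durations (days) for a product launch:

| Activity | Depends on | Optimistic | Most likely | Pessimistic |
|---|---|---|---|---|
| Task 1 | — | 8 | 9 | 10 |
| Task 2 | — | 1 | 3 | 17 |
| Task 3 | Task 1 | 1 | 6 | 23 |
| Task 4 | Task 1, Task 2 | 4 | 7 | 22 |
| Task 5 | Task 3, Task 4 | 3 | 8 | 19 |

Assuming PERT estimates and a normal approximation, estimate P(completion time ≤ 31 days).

te_Task 1 = (8 + 4·9 + 10)/6 = 54/6 = 9; σ²_Task 1 = ((10−8)/6)² = 0.111
te_Task 2 = (1 + 4·3 + 17)/6 = 30/6 = 5; σ²_Task 2 = ((17−1)/6)² = 7.111
te_Task 3 = (1 + 4·6 + 23)/6 = 48/6 = 8; σ²_Task 3 = ((23−1)/6)² = 13.444
te_Task 4 = (4 + 4·7 + 22)/6 = 54/6 = 9; σ²_Task 4 = ((22−4)/6)² = 9.000
te_Task 5 = (3 + 4·8 + 19)/6 = 54/6 = 9; σ²_Task 5 = ((19−3)/6)² = 7.111

Forward pass:
ES_Task 1 = 0; EF_Task 1 = 9
ES_Task 2 = 0; EF_Task 2 = 5
ES_Task 3 = 9; EF_Task 3 = 9+8 = 17
ES_Task 4 = max(EF_Task 1=9, EF_Task 2=5) = 9; EF_Task 4 = 9+9 = 18
ES_Task 5 = max(EF_Task 3=17, EF_Task 4=18) = 18; EF_Task 5 = 18+9 = 27
Expected project duration μ = 27 days. Critical path: Task 1 → Task 4 → Task 5.

Variance along critical path = 0.111 + 9.000 + 7.111 = 16.222; σ = √16.222 = 4.028 days.
Z = (31 − 27) / 4.028 = 0.993
P(T ≤ 31) = Φ(0.993) ≈ 0.840

0.840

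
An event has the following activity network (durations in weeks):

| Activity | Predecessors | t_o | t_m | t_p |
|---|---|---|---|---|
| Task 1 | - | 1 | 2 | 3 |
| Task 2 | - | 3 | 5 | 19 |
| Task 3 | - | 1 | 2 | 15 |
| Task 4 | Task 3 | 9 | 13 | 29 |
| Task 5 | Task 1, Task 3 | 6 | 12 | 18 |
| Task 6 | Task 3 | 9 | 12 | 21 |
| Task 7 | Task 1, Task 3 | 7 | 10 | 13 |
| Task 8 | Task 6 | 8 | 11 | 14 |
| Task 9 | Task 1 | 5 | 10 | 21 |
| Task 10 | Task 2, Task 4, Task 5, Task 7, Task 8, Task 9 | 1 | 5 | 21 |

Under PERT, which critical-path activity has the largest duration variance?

Task 10

te_Task 1 = (1 + 4·2 + 3)/6 = 12/6 = 2; σ²_Task 1 = ((3−1)/6)² = 0.111
te_Task 2 = (3 + 4·5 + 19)/6 = 42/6 = 7; σ²_Task 2 = ((19−3)/6)² = 7.111
te_Task 3 = (1 + 4·2 + 15)/6 = 24/6 = 4; σ²_Task 3 = ((15−1)/6)² = 5.444
te_Task 4 = (9 + 4·13 + 29)/6 = 90/6 = 15; σ²_Task 4 = ((29−9)/6)² = 11.111
te_Task 5 = (6 + 4·12 + 18)/6 = 72/6 = 12; σ²_Task 5 = ((18−6)/6)² = 4.000
te_Task 6 = (9 + 4·12 + 21)/6 = 78/6 = 13; σ²_Task 6 = ((21−9)/6)² = 4.000
te_Task 7 = (7 + 4·10 + 13)/6 = 60/6 = 10; σ²_Task 7 = ((13−7)/6)² = 1.000
te_Task 8 = (8 + 4·11 + 14)/6 = 66/6 = 11; σ²_Task 8 = ((14−8)/6)² = 1.000
te_Task 9 = (5 + 4·10 + 21)/6 = 66/6 = 11; σ²_Task 9 = ((21−5)/6)² = 7.111
te_Task 10 = (1 + 4·5 + 21)/6 = 42/6 = 7; σ²_Task 10 = ((21−1)/6)² = 11.111

Forward pass:
ES_Task 1 = 0; EF_Task 1 = 2
ES_Task 2 = 0; EF_Task 2 = 7
ES_Task 3 = 0; EF_Task 3 = 4
ES_Task 4 = 4; EF_Task 4 = 4+15 = 19
ES_Task 5 = max(EF_Task 1=2, EF_Task 3=4) = 4; EF_Task 5 = 4+12 = 16
ES_Task 6 = 4; EF_Task 6 = 4+13 = 17
ES_Task 7 = max(EF_Task 1=2, EF_Task 3=4) = 4; EF_Task 7 = 4+10 = 14
ES_Task 8 = 17; EF_Task 8 = 17+11 = 28
ES_Task 9 = 2; EF_Task 9 = 2+11 = 13
ES_Task 10 = max(EF_Task 2=7, EF_Task 4=19, EF_Task 5=16, EF_Task 7=14, EF_Task 8=28, EF_Task 9=13) = 28; EF_Task 10 = 28+7 = 35
Expected project duration μ = 35 weeks. Critical path: Task 3 → Task 6 → Task 8 → Task 10.

Variances on critical path: σ²_Task 3=5.444, σ²_Task 6=4.000, σ²_Task 8=1.000, σ²_Task 10=11.111.
Largest is σ²_Task 10 = 11.111.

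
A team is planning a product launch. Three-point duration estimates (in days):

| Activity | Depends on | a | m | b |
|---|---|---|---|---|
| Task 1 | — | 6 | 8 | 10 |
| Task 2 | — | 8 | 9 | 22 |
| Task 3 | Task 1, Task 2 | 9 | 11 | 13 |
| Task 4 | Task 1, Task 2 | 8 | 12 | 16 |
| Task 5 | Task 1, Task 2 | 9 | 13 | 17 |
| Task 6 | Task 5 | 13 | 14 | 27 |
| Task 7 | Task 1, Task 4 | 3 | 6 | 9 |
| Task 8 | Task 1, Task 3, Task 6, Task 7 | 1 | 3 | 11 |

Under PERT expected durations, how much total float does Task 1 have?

3 days

te_Task 1 = (6 + 4·8 + 10)/6 = 48/6 = 8
te_Task 2 = (8 + 4·9 + 22)/6 = 66/6 = 11
te_Task 3 = (9 + 4·11 + 13)/6 = 66/6 = 11
te_Task 4 = (8 + 4·12 + 16)/6 = 72/6 = 12
te_Task 5 = (9 + 4·13 + 17)/6 = 78/6 = 13
te_Task 6 = (13 + 4·14 + 27)/6 = 96/6 = 16
te_Task 7 = (3 + 4·6 + 9)/6 = 36/6 = 6
te_Task 8 = (1 + 4·3 + 11)/6 = 24/6 = 4

Forward pass:
ES_Task 1 = 0; EF_Task 1 = 8
ES_Task 2 = 0; EF_Task 2 = 11
ES_Task 3 = max(EF_Task 1=8, EF_Task 2=11) = 11; EF_Task 3 = 11+11 = 22
ES_Task 4 = max(EF_Task 1=8, EF_Task 2=11) = 11; EF_Task 4 = 11+12 = 23
ES_Task 5 = max(EF_Task 1=8, EF_Task 2=11) = 11; EF_Task 5 = 11+13 = 24
ES_Task 6 = 24; EF_Task 6 = 24+16 = 40
ES_Task 7 = max(EF_Task 1=8, EF_Task 4=23) = 23; EF_Task 7 = 23+6 = 29
ES_Task 8 = max(EF_Task 1=8, EF_Task 3=22, EF_Task 6=40, EF_Task 7=29) = 40; EF_Task 8 = 40+4 = 44
Expected project duration μ = 44 days. Critical path: Task 2 → Task 5 → Task 6 → Task 8.

Backward pass:
LF_Task 8 = 44; LS_Task 8 = 44−4 = 40
LF_Task 7 = LS_Task 8 = 40; LS_Task 7 = 40−6 = 34
LF_Task 6 = LS_Task 8 = 40; LS_Task 6 = 40−16 = 24
LF_Task 5 = LS_Task 6 = 24; LS_Task 5 = 24−13 = 11
LF_Task 4 = LS_Task 7 = 34; LS_Task 4 = 34−12 = 22
LF_Task 3 = LS_Task 8 = 40; LS_Task 3 = 40−11 = 29
LF_Task 2 = min(LS_Task 3=29, LS_Task 4=22, LS_Task 5=11) = 11; LS_Task 2 = 11−11 = 0
LF_Task 1 = min(LS_Task 3=29, LS_Task 4=22, LS_Task 5=11, LS_Task 7=34, LS_Task 8=40) = 11; LS_Task 1 = 11−8 = 3
Slack_Task 1 = LS_Task 1 − ES_Task 1 = 3 − 0 = 3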